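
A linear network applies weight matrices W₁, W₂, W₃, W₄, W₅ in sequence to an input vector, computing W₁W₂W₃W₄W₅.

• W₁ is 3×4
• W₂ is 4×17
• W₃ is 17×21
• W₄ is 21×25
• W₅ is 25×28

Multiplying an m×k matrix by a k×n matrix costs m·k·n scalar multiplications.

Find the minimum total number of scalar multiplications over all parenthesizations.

Adjacent pairs: W₁W₂ = 3·4·17 = 204; W₂W₃ = 4·17·21 = 1428; W₃W₄ = 17·21·25 = 8925; W₄W₅ = 21·25·28 = 14700.
Length 3: W₁..W₃: k=1: 0+1428+3·4·21=1680; k=2: 204+0+3·17·21=1275 → min 1275 | W₂..W₄: k=2: 0+8925+4·17·25=10625; k=3: 1428+0+4·21·25=3528 → min 3528 | W₃..W₅: k=3: 0+14700+17·21·28=24696; k=4: 8925+0+17·25·28=20825 → min 20825.
Length 4: W₁..W₄: k=1: 0+3528+3·4·25=3828; k=2: 204+8925+3·17·25=10404; k=3: 1275+0+3·21·25=2850 → min 2850 | W₂..W₅: k=2: 0+20825+4·17·28=22729; k=3: 1428+14700+4·21·28=18480; k=4: 3528+0+4·25·28=6328 → min 6328.
Length 5: W₁..W₅: k=1: 0+6328+3·4·28=6664; k=2: 204+20825+3·17·28=22457; k=3: 1275+14700+3·21·28=17739; k=4: 2850+0+3·25·28=4950 → min 4950.
Optimal order: ((((W₁W₂)W₃)W₄)W₅) with cost 4950.

4950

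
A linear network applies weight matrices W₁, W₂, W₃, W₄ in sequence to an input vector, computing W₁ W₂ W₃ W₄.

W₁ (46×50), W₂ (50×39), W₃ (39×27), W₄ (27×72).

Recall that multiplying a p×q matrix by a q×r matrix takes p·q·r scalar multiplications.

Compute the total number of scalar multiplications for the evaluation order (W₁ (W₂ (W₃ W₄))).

(W₃ W₄): 39×27 by 27×72 → 39×72, cost 39·27·72 = 75816
(W₂ (W₃ W₄)): 50×39 by 39×72 → 50×72, cost 50·39·72 = 140400; cumulative 216216
(W₁ (W₂ (W₃ W₄))): 46×50 by 50×72 → 46×72, cost 46·50·72 = 165600; cumulative 381816
Total: 381816 scalar multiplications.

381816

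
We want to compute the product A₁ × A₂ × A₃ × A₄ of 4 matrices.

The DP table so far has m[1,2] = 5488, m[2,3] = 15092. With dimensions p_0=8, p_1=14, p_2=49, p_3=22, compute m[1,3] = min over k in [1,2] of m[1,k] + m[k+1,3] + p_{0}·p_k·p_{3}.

m[1,3] = min over k∈[1,2] of m[1,k]+m[k+1,3]+p_{0}·p_k·p_{3}.
k=1: 0 + 15092 + 8·14·22 = 17556; k=2: 5488 + 0 + 8·49·22 = 14112.
Minimum: 14112 at k=2.

14112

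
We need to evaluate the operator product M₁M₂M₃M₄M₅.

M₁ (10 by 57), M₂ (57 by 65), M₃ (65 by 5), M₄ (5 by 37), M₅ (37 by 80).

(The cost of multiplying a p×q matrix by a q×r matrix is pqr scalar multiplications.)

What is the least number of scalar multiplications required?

40175

Adjacent pairs: M₁M₂ = 10·57·65 = 37050; M₂M₃ = 57·65·5 = 18525; M₃M₄ = 65·5·37 = 12025; M₄M₅ = 5·37·80 = 14800.
Length 3: M₁..M₃: k=1: 0+18525+10·57·5=21375; k=2: 37050+0+10·65·5=40300 → min 21375 | M₂..M₄: k=2: 0+12025+57·65·37=149110; k=3: 18525+0+57·5·37=29070 → min 29070 | M₃..M₅: k=3: 0+14800+65·5·80=40800; k=4: 12025+0+65·37·80=204425 → min 40800.
Length 4: M₁..M₄: k=1: 0+29070+10·57·37=50160; k=2: 37050+12025+10·65·37=73125; k=3: 21375+0+10·5·37=23225 → min 23225 | M₂..M₅: k=2: 0+40800+57·65·80=337200; k=3: 18525+14800+57·5·80=56125; k=4: 29070+0+57·37·80=197790 → min 56125.
Length 5: M₁..M₅: k=1: 0+56125+10·57·80=101725; k=2: 37050+40800+10·65·80=129850; k=3: 21375+14800+10·5·80=40175; k=4: 23225+0+10·37·80=52825 → min 40175.
Optimal order: ((M₁(M₂M₃))(M₄M₅)) with cost 40175.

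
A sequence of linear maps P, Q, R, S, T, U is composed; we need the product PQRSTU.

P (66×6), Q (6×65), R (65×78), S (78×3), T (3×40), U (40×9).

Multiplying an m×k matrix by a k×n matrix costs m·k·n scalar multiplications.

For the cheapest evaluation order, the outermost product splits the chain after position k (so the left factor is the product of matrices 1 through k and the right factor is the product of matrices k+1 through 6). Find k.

Adjacent pairs: PQ = 66·6·65 = 25740; QR = 6·65·78 = 30420; RS = 65·78·3 = 15210; ST = 78·3·40 = 9360; TU = 3·40·9 = 1080.
Length 3: P..R: k=1: 0+30420+66·6·78=61308; k=2: 25740+0+66·65·78=360360 → min 61308 | Q..S: k=2: 0+15210+6·65·3=16380; k=3: 30420+0+6·78·3=31824 → min 16380 | R..T: k=3: 0+9360+65·78·40=212160; k=4: 15210+0+65·3·40=23010 → min 23010 | S..U: k=4: 0+1080+78·3·9=3186; k=5: 9360+0+78·40·9=37440 → min 3186.
Length 4: P..S: k=1: 0+16380+66·6·3=17568; k=2: 25740+15210+66·65·3=53820; k=3: 61308+0+66·78·3=76752 → min 17568 | Q..T: k=2: 0+23010+6·65·40=38610; k=3: 30420+9360+6·78·40=58500; k=4: 16380+0+6·3·40=17100 → min 17100 | R..U: k=3: 0+3186+65·78·9=48816; k=4: 15210+1080+65·3·9=18045; k=5: 23010+0+65·40·9=46410 → min 18045.
Length 5: P..T: k=1: 0+17100+66·6·40=32940; k=2: 25740+23010+66·65·40=220350; k=3: 61308+9360+66·78·40=276588; k=4: 17568+0+66·3·40=25488 → min 25488 | Q..U: k=2: 0+18045+6·65·9=21555; k=3: 30420+3186+6·78·9=37818; k=4: 16380+1080+6·3·9=17622; k=5: 17100+0+6·40·9=19260 → min 17622.
Top-level splits: k=1: (P..P)·(Q..U) → 0+17622+66·6·9 = 21186; k=2: (P..Q)·(R..U) → 25740+18045+66·65·9 = 82395; k=3: (P..R)·(S..U) → 61308+3186+66·78·9 = 110826; k=4: (P..S)·(T..U) → 17568+1080+66·3·9 = 20430; k=5: (P..T)·(U..U) → 25488+0+66·40·9 = 49248.
Best split is after S, i.e. k = 4.

4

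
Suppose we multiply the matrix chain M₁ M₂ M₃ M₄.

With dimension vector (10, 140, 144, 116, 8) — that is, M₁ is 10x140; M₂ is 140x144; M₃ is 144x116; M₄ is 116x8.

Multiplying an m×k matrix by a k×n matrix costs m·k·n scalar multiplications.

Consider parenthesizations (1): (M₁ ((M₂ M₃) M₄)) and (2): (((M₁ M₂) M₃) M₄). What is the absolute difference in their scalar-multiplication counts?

2101760

Order (1) = (M₁ ((M₂ M₃) M₄)): (M₂ M₃): 140×144 by 144×116 → 140×116, cost 140·144·116 = 2338560; ((M₂ M₃) M₄): 140×116 by 116×8 → 140×8, cost 140·116·8 = 129920; cumulative 2468480; (M₁ ((M₂ M₃) M₄)): 10×140 by 140×8 → 10×8, cost 10·140·8 = 11200; cumulative 2479680. Total 2479680.
Order (2) = (((M₁ M₂) M₃) M₄): (M₁ M₂): 10×140 by 140×144 → 10×144, cost 10·140·144 = 201600; ((M₁ M₂) M₃): 10×144 by 144×116 → 10×116, cost 10·144·116 = 167040; cumulative 368640; (((M₁ M₂) M₃) M₄): 10×116 by 116×8 → 10×8, cost 10·116·8 = 9280; cumulative 377920. Total 377920.
Difference: |2479680 − 377920| = 2101760.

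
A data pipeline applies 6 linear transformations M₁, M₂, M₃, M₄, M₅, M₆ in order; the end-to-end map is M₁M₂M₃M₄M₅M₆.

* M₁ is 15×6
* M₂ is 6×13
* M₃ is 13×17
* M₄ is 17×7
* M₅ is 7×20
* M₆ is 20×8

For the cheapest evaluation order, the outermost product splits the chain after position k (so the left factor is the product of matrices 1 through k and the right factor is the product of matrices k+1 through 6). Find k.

Adjacent pairs: M₁M₂ = 15·6·13 = 1170; M₂M₃ = 6·13·17 = 1326; M₃M₄ = 13·17·7 = 1547; M₄M₅ = 17·7·20 = 2380; M₅M₆ = 7·20·8 = 1120.
Length 3: M₁..M₃: k=1: 0+1326+15·6·17=2856; k=2: 1170+0+15·13·17=4485 → min 2856 | M₂..M₄: k=2: 0+1547+6·13·7=2093; k=3: 1326+0+6·17·7=2040 → min 2040 | M₃..M₅: k=3: 0+2380+13·17·20=6800; k=4: 1547+0+13·7·20=3367 → min 3367 | M₄..M₆: k=4: 0+1120+17·7·8=2072; k=5: 2380+0+17·20·8=5100 → min 2072.
Length 4: M₁..M₄: k=1: 0+2040+15·6·7=2670; k=2: 1170+1547+15·13·7=4082; k=3: 2856+0+15·17·7=4641 → min 2670 | M₂..M₅: k=2: 0+3367+6·13·20=4927; k=3: 1326+2380+6·17·20=5746; k=4: 2040+0+6·7·20=2880 → min 2880 | M₃..M₆: k=3: 0+2072+13·17·8=3840; k=4: 1547+1120+13·7·8=3395; k=5: 3367+0+13·20·8=5447 → min 3395.
Length 5: M₁..M₅: k=1: 0+2880+15·6·20=4680; k=2: 1170+3367+15·13·20=8437; k=3: 2856+2380+15·17·20=10336; k=4: 2670+0+15·7·20=4770 → min 4680 | M₂..M₆: k=2: 0+3395+6·13·8=4019; k=3: 1326+2072+6·17·8=4214; k=4: 2040+1120+6·7·8=3496; k=5: 2880+0+6·20·8=3840 → min 3496.
Top-level splits: k=1: (M₁..M₁)·(M₂..M₆) → 0+3496+15·6·8 = 4216; k=2: (M₁..M₂)·(M₃..M₆) → 1170+3395+15·13·8 = 6125; k=3: (M₁..M₃)·(M₄..M₆) → 2856+2072+15·17·8 = 6968; k=4: (M₁..M₄)·(M₅..M₆) → 2670+1120+15·7·8 = 4630; k=5: (M₁..M₅)·(M₆..M₆) → 4680+0+15·20·8 = 7080.
Best split is after M₁, i.e. k = 1.

1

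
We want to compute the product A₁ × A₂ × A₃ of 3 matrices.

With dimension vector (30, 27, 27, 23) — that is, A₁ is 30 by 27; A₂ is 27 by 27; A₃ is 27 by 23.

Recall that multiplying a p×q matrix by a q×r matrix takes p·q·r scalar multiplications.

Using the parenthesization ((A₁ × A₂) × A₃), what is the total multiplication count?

(A₁ × A₂): 30×27 by 27×27 → 30×27, cost 30·27·27 = 21870
((A₁ × A₂) × A₃): 30×27 by 27×23 → 30×23, cost 30·27·23 = 18630; cumulative 40500
Total: 40500 scalar multiplications.

40500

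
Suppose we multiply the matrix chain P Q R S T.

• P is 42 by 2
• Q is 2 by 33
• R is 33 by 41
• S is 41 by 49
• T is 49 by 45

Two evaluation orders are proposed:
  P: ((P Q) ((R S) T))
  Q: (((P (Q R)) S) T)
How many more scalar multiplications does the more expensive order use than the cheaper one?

21066

Order P = ((P Q) ((R S) T)): (P Q): 42×2 by 2×33 → 42×33, cost 42·2·33 = 2772; (R S): 33×41 by 41×49 → 33×49, cost 33·41·49 = 66297; ((R S) T): 33×49 by 49×45 → 33×45, cost 33·49·45 = 72765; cumulative 139062; ((P Q) ((R S) T)): 42×33 by 33×45 → 42×45, cost 42·33·45 = 62370; cumulative 204204. Total 204204.
Order Q = (((P (Q R)) S) T): (Q R): 2×33 by 33×41 → 2×41, cost 2·33·41 = 2706; (P (Q R)): 42×2 by 2×41 → 42×41, cost 42·2·41 = 3444; cumulative 6150; ((P (Q R)) S): 42×41 by 41×49 → 42×49, cost 42·41·49 = 84378; cumulative 90528; (((P (Q R)) S) T): 42×49 by 49×45 → 42×45, cost 42·49·45 = 92610; cumulative 183138. Total 183138.
Difference: |204204 − 183138| = 21066.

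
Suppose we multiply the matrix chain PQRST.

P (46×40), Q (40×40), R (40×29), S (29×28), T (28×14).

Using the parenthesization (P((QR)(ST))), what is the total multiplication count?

99768

(QR): 40×40 by 40×29 → 40×29, cost 40·40·29 = 46400
(ST): 29×28 by 28×14 → 29×14, cost 29·28·14 = 11368
((QR)(ST)): 40×29 by 29×14 → 40×14, cost 40·29·14 = 16240; cumulative 74008
(P((QR)(ST))): 46×40 by 40×14 → 46×14, cost 46·40·14 = 25760; cumulative 99768
Total: 99768 scalar multiplications.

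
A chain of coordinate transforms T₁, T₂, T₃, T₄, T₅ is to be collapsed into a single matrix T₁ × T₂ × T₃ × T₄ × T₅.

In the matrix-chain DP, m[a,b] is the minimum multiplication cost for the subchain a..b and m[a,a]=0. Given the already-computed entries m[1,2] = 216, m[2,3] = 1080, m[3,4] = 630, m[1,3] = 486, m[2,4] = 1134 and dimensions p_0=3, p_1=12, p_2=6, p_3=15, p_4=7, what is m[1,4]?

m[1,4] = min over k∈[1,3] of m[1,k]+m[k+1,4]+p_{0}·p_k·p_{4}.
k=1: 0 + 1134 + 3·12·7 = 1386; k=2: 216 + 630 + 3·6·7 = 972; k=3: 486 + 0 + 3·15·7 = 801.
Minimum: 801 at k=3.

801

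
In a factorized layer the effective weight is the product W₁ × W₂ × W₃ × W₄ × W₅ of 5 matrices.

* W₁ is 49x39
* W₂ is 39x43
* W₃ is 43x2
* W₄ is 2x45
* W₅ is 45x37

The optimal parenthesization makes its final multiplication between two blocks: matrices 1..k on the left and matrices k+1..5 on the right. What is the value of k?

Adjacent pairs: W₁W₂ = 49·39·43 = 82173; W₂W₃ = 39·43·2 = 3354; W₃W₄ = 43·2·45 = 3870; W₄W₅ = 2·45·37 = 3330.
Length 3: W₁..W₃: k=1: 0+3354+49·39·2=7176; k=2: 82173+0+49·43·2=86387 → min 7176 | W₂..W₄: k=2: 0+3870+39·43·45=79335; k=3: 3354+0+39·2·45=6864 → min 6864 | W₃..W₅: k=3: 0+3330+43·2·37=6512; k=4: 3870+0+43·45·37=75465 → min 6512.
Length 4: W₁..W₄: k=1: 0+6864+49·39·45=92859; k=2: 82173+3870+49·43·45=180858; k=3: 7176+0+49·2·45=11586 → min 11586 | W₂..W₅: k=2: 0+6512+39·43·37=68561; k=3: 3354+3330+39·2·37=9570; k=4: 6864+0+39·45·37=71799 → min 9570.
Top-level splits: k=1: (W₁..W₁)·(W₂..W₅) → 0+9570+49·39·37 = 80277; k=2: (W₁..W₂)·(W₃..W₅) → 82173+6512+49·43·37 = 166644; k=3: (W₁..W₃)·(W₄..W₅) → 7176+3330+49·2·37 = 14132; k=4: (W₁..W₄)·(W₅..W₅) → 11586+0+49·45·37 = 93171.
Best split is after W₃, i.e. k = 3.

3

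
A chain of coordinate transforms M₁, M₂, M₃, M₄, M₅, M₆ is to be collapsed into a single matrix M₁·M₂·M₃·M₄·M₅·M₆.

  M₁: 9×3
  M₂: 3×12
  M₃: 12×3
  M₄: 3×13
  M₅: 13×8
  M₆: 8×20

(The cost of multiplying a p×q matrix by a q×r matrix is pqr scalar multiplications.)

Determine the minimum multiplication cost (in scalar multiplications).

Adjacent pairs: M₁M₂ = 9·3·12 = 324; M₂M₃ = 3·12·3 = 108; M₃M₄ = 12·3·13 = 468; M₄M₅ = 3·13·8 = 312; M₅M₆ = 13·8·20 = 2080.
Length 3: M₁..M₃: k=1: 0+108+9·3·3=189; k=2: 324+0+9·12·3=648 → min 189 | M₂..M₄: k=2: 0+468+3·12·13=936; k=3: 108+0+3·3·13=225 → min 225 | M₃..M₅: k=3: 0+312+12·3·8=600; k=4: 468+0+12·13·8=1716 → min 600 | M₄..M₆: k=4: 0+2080+3·13·20=2860; k=5: 312+0+3·8·20=792 → min 792.
Length 4: M₁..M₄: k=1: 0+225+9·3·13=576; k=2: 324+468+9·12·13=2196; k=3: 189+0+9·3·13=540 → min 540 | M₂..M₅: k=2: 0+600+3·12·8=888; k=3: 108+312+3·3·8=492; k=4: 225+0+3·13·8=537 → min 492 | M₃..M₆: k=3: 0+792+12·3·20=1512; k=4: 468+2080+12·13·20=5668; k=5: 600+0+12·8·20=2520 → min 1512.
Length 5: M₁..M₅: k=1: 0+492+9·3·8=708; k=2: 324+600+9·12·8=1788; k=3: 189+312+9·3·8=717; k=4: 540+0+9·13·8=1476 → min 708 | M₂..M₆: k=2: 0+1512+3·12·20=2232; k=3: 108+792+3·3·20=1080; k=4: 225+2080+3·13·20=3085; k=5: 492+0+3·8·20=972 → min 972.
Length 6: M₁..M₆: k=1: 0+972+9·3·20=1512; k=2: 324+1512+9·12·20=3996; k=3: 189+792+9·3·20=1521; k=4: 540+2080+9·13·20=4960; k=5: 708+0+9·8·20=2148 → min 1512.
Optimal order: (M₁·(((M₂·M₃)·(M₄·M₅))·M₆)) with cost 1512.

1512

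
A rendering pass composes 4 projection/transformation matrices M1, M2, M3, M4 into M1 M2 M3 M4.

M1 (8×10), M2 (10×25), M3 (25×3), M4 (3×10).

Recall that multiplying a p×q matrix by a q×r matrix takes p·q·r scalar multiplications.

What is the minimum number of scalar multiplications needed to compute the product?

1230

Adjacent pairs: M1M2 = 8·10·25 = 2000; M2M3 = 10·25·3 = 750; M3M4 = 25·3·10 = 750.
Length 3: M1..M3: k=1: 0+750+8·10·3=990; k=2: 2000+0+8·25·3=2600 → min 990 | M2..M4: k=2: 0+750+10·25·10=3250; k=3: 750+0+10·3·10=1050 → min 1050.
Length 4: M1..M4: k=1: 0+1050+8·10·10=1850; k=2: 2000+750+8·25·10=4750; k=3: 990+0+8·3·10=1230 → min 1230.
Optimal order: ((M1 (M2 M3)) M4) with cost 1230.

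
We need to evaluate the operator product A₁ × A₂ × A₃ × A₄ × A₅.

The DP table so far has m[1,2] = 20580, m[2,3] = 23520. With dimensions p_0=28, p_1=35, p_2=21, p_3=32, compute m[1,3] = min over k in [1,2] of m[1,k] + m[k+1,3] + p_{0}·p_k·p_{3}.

39396

m[1,3] = min over k∈[1,2] of m[1,k]+m[k+1,3]+p_{0}·p_k·p_{3}.
k=1: 0 + 23520 + 28·35·32 = 54880; k=2: 20580 + 0 + 28·21·32 = 39396.
Minimum: 39396 at k=2.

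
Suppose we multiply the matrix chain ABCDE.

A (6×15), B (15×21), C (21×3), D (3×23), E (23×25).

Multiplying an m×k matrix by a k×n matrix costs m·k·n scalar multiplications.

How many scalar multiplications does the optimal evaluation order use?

3390

Adjacent pairs: AB = 6·15·21 = 1890; BC = 15·21·3 = 945; CD = 21·3·23 = 1449; DE = 3·23·25 = 1725.
Length 3: A..C: k=1: 0+945+6·15·3=1215; k=2: 1890+0+6·21·3=2268 → min 1215 | B..D: k=2: 0+1449+15·21·23=8694; k=3: 945+0+15·3·23=1980 → min 1980 | C..E: k=3: 0+1725+21·3·25=3300; k=4: 1449+0+21·23·25=13524 → min 3300.
Length 4: A..D: k=1: 0+1980+6·15·23=4050; k=2: 1890+1449+6·21·23=6237; k=3: 1215+0+6·3·23=1629 → min 1629 | B..E: k=2: 0+3300+15·21·25=11175; k=3: 945+1725+15·3·25=3795; k=4: 1980+0+15·23·25=10605 → min 3795.
Length 5: A..E: k=1: 0+3795+6·15·25=6045; k=2: 1890+3300+6·21·25=8340; k=3: 1215+1725+6·3·25=3390; k=4: 1629+0+6·23·25=5079 → min 3390.
Optimal order: ((A(BC))(DE)) with cost 3390.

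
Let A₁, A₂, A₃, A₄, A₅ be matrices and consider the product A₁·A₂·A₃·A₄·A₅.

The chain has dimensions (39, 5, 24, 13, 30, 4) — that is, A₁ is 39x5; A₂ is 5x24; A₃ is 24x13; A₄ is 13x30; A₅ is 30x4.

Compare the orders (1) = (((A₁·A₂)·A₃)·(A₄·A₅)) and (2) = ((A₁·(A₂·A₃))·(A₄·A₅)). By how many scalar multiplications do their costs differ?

Order (1) = (((A₁·A₂)·A₃)·(A₄·A₅)): (A₁·A₂): 39×5 by 5×24 → 39×24, cost 39·5·24 = 4680; ((A₁·A₂)·A₃): 39×24 by 24×13 → 39×13, cost 39·24·13 = 12168; cumulative 16848; (A₄·A₅): 13×30 by 30×4 → 13×4, cost 13·30·4 = 1560; (((A₁·A₂)·A₃)·(A₄·A₅)): 39×13 by 13×4 → 39×4, cost 39·13·4 = 2028; cumulative 20436. Total 20436.
Order (2) = ((A₁·(A₂·A₃))·(A₄·A₅)): (A₂·A₃): 5×24 by 24×13 → 5×13, cost 5·24·13 = 1560; (A₁·(A₂·A₃)): 39×5 by 5×13 → 39×13, cost 39·5·13 = 2535; cumulative 4095; (A₄·A₅): 13×30 by 30×4 → 13×4, cost 13·30·4 = 1560; ((A₁·(A₂·A₃))·(A₄·A₅)): 39×13 by 13×4 → 39×4, cost 39·13·4 = 2028; cumulative 7683. Total 7683.
Difference: |20436 − 7683| = 12753.

12753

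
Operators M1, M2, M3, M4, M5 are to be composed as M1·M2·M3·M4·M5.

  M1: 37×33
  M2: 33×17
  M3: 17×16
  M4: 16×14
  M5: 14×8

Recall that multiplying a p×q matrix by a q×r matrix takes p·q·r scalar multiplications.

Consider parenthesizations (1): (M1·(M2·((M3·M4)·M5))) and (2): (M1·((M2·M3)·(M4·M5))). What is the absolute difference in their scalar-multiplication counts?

Order (1) = (M1·(M2·((M3·M4)·M5))): (M3·M4): 17×16 by 16×14 → 17×14, cost 17·16·14 = 3808; ((M3·M4)·M5): 17×14 by 14×8 → 17×8, cost 17·14·8 = 1904; cumulative 5712; (M2·((M3·M4)·M5)): 33×17 by 17×8 → 33×8, cost 33·17·8 = 4488; cumulative 10200; (M1·(M2·((M3·M4)·M5))): 37×33 by 33×8 → 37×8, cost 37·33·8 = 9768; cumulative 19968. Total 19968.
Order (2) = (M1·((M2·M3)·(M4·M5))): (M2·M3): 33×17 by 17×16 → 33×16, cost 33·17·16 = 8976; (M4·M5): 16×14 by 14×8 → 16×8, cost 16·14·8 = 1792; ((M2·M3)·(M4·M5)): 33×16 by 16×8 → 33×8, cost 33·16·8 = 4224; cumulative 14992; (M1·((M2·M3)·(M4·M5))): 37×33 by 33×8 → 37×8, cost 37·33·8 = 9768; cumulative 24760. Total 24760.
Difference: |19968 − 24760| = 4792.

4792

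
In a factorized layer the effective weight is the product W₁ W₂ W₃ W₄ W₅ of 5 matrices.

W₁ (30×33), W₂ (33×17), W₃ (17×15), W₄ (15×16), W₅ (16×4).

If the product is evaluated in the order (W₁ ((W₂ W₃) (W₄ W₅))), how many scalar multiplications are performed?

(W₂ W₃): 33×17 by 17×15 → 33×15, cost 33·17·15 = 8415
(W₄ W₅): 15×16 by 16×4 → 15×4, cost 15·16·4 = 960
((W₂ W₃) (W₄ W₅)): 33×15 by 15×4 → 33×4, cost 33·15·4 = 1980; cumulative 11355
(W₁ ((W₂ W₃) (W₄ W₅))): 30×33 by 33×4 → 30×4, cost 30·33·4 = 3960; cumulative 15315
Total: 15315 scalar multiplications.

15315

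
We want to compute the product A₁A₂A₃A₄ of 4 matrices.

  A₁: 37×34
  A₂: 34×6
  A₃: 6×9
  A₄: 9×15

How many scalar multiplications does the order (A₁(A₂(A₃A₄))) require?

22740

(A₃A₄): 6×9 by 9×15 → 6×15, cost 6·9·15 = 810
(A₂(A₃A₄)): 34×6 by 6×15 → 34×15, cost 34·6·15 = 3060; cumulative 3870
(A₁(A₂(A₃A₄))): 37×34 by 34×15 → 37×15, cost 37·34·15 = 18870; cumulative 22740
Total: 22740 scalar multiplications.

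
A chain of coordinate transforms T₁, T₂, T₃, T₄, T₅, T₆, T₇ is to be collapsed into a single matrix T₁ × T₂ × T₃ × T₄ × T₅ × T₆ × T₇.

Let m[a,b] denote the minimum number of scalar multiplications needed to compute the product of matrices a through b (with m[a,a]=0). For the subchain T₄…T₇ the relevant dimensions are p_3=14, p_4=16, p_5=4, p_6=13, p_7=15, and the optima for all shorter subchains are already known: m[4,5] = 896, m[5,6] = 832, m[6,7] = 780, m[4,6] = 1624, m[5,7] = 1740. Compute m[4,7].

2516

m[4,7] = min over k∈[4,6] of m[4,k]+m[k+1,7]+p_{3}·p_k·p_{7}.
k=4: 0 + 1740 + 14·16·15 = 5100; k=5: 896 + 780 + 14·4·15 = 2516; k=6: 1624 + 0 + 14·13·15 = 4354.
Minimum: 2516 at k=5.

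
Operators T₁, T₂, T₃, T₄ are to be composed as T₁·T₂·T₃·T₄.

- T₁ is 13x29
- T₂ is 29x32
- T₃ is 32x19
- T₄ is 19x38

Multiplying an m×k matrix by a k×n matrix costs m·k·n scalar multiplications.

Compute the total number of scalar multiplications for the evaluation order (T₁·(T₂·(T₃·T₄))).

72694

(T₃·T₄): 32×19 by 19×38 → 32×38, cost 32·19·38 = 23104
(T₂·(T₃·T₄)): 29×32 by 32×38 → 29×38, cost 29·32·38 = 35264; cumulative 58368
(T₁·(T₂·(T₃·T₄))): 13×29 by 29×38 → 13×38, cost 13·29·38 = 14326; cumulative 72694
Total: 72694 scalar multiplications.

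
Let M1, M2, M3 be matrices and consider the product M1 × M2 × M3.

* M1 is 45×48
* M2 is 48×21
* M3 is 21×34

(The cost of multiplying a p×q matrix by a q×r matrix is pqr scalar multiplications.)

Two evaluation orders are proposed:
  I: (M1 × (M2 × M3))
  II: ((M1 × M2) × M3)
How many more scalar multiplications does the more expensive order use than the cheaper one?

30222

Order I = (M1 × (M2 × M3)): (M2 × M3): 48×21 by 21×34 → 48×34, cost 48·21·34 = 34272; (M1 × (M2 × M3)): 45×48 by 48×34 → 45×34, cost 45·48·34 = 73440; cumulative 107712. Total 107712.
Order II = ((M1 × M2) × M3): (M1 × M2): 45×48 by 48×21 → 45×21, cost 45·48·21 = 45360; ((M1 × M2) × M3): 45×21 by 21×34 → 45×34, cost 45·21·34 = 32130; cumulative 77490. Total 77490.
Difference: |107712 − 77490| = 30222.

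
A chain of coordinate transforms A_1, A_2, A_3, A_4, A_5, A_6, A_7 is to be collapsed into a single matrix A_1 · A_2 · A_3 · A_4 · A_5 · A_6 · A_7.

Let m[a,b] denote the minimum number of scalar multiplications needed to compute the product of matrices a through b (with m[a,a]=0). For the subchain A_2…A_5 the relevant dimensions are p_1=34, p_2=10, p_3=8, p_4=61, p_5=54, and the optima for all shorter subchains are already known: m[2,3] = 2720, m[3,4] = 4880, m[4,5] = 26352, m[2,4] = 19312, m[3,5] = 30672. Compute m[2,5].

43760

m[2,5] = min over k∈[2,4] of m[2,k]+m[k+1,5]+p_{1}·p_k·p_{5}.
k=2: 0 + 30672 + 34·10·54 = 49032; k=3: 2720 + 26352 + 34·8·54 = 43760; k=4: 19312 + 0 + 34·61·54 = 131308.
Minimum: 43760 at k=3.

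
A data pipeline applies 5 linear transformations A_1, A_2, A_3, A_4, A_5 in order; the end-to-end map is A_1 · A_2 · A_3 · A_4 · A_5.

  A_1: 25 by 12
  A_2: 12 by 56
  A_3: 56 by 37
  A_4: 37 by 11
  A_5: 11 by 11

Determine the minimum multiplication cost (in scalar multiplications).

34500

Adjacent pairs: A_1A_2 = 25·12·56 = 16800; A_2A_3 = 12·56·37 = 24864; A_3A_4 = 56·37·11 = 22792; A_4A_5 = 37·11·11 = 4477.
Length 3: A_1..A_3: k=1: 0+24864+25·12·37=35964; k=2: 16800+0+25·56·37=68600 → min 35964 | A_2..A_4: k=2: 0+22792+12·56·11=30184; k=3: 24864+0+12·37·11=29748 → min 29748 | A_3..A_5: k=3: 0+4477+56·37·11=27269; k=4: 22792+0+56·11·11=29568 → min 27269.
Length 4: A_1..A_4: k=1: 0+29748+25·12·11=33048; k=2: 16800+22792+25·56·11=54992; k=3: 35964+0+25·37·11=46139 → min 33048 | A_2..A_5: k=2: 0+27269+12·56·11=34661; k=3: 24864+4477+12·37·11=34225; k=4: 29748+0+12·11·11=31200 → min 31200.
Length 5: A_1..A_5: k=1: 0+31200+25·12·11=34500; k=2: 16800+27269+25·56·11=59469; k=3: 35964+4477+25·37·11=50616; k=4: 33048+0+25·11·11=36073 → min 34500.
Optimal order: (A_1 · (((A_2 · A_3) · A_4) · A_5)) with cost 34500.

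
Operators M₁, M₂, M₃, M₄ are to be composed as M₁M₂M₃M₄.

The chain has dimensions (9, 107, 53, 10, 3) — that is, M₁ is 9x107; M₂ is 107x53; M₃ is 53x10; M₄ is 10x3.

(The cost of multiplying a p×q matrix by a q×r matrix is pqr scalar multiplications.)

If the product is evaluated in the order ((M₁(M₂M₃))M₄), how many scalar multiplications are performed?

(M₂M₃): 107×53 by 53×10 → 107×10, cost 107·53·10 = 56710
(M₁(M₂M₃)): 9×107 by 107×10 → 9×10, cost 9·107·10 = 9630; cumulative 66340
((M₁(M₂M₃))M₄): 9×10 by 10×3 → 9×3, cost 9·10·3 = 270; cumulative 66610
Total: 66610 scalar multiplications.

66610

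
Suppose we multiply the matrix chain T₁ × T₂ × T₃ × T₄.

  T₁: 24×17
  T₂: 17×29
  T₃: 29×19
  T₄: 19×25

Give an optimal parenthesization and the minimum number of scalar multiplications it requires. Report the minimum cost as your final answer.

27642

Adjacent pairs: T₁T₂ = 24·17·29 = 11832; T₂T₃ = 17·29·19 = 9367; T₃T₄ = 29·19·25 = 13775.
Length 3: T₁..T₃: k=1: 0+9367+24·17·19=17119; k=2: 11832+0+24·29·19=25056 → min 17119 | T₂..T₄: k=2: 0+13775+17·29·25=26100; k=3: 9367+0+17·19·25=17442 → min 17442.
Length 4: T₁..T₄: k=1: 0+17442+24·17·25=27642; k=2: 11832+13775+24·29·25=43007; k=3: 17119+0+24·19·25=28519 → min 27642.
Optimal parenthesization: (T₁ × ((T₂ × T₃) × T₄)) with cost 27642.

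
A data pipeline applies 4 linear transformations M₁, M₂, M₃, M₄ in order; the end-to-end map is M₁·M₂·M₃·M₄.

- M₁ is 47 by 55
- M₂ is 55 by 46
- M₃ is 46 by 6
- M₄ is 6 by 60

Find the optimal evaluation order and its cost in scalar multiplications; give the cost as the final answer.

Adjacent pairs: M₁M₂ = 47·55·46 = 118910; M₂M₃ = 55·46·6 = 15180; M₃M₄ = 46·6·60 = 16560.
Length 3: M₁..M₃: k=1: 0+15180+47·55·6=30690; k=2: 118910+0+47·46·6=131882 → min 30690 | M₂..M₄: k=2: 0+16560+55·46·60=168360; k=3: 15180+0+55·6·60=34980 → min 34980.
Length 4: M₁..M₄: k=1: 0+34980+47·55·60=190080; k=2: 118910+16560+47·46·60=265190; k=3: 30690+0+47·6·60=47610 → min 47610.
Optimal parenthesization: ((M₁·(M₂·M₃))·M₄) with cost 47610.

47610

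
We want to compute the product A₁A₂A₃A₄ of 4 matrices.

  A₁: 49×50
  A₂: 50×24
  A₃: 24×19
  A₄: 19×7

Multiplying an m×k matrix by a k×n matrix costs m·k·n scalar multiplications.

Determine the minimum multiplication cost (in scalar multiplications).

Adjacent pairs: A₁A₂ = 49·50·24 = 58800; A₂A₃ = 50·24·19 = 22800; A₃A₄ = 24·19·7 = 3192.
Length 3: A₁..A₃: k=1: 0+22800+49·50·19=69350; k=2: 58800+0+49·24·19=81144 → min 69350 | A₂..A₄: k=2: 0+3192+50·24·7=11592; k=3: 22800+0+50·19·7=29450 → min 11592.
Length 4: A₁..A₄: k=1: 0+11592+49·50·7=28742; k=2: 58800+3192+49·24·7=70224; k=3: 69350+0+49·19·7=75867 → min 28742.
Optimal order: (A₁(A₂(A₃A₄))) with cost 28742.

28742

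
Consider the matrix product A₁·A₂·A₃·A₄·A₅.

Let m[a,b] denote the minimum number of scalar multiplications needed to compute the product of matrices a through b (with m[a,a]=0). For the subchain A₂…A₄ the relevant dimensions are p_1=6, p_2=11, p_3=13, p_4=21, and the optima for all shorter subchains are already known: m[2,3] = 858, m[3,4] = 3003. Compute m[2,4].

m[2,4] = min over k∈[2,3] of m[2,k]+m[k+1,4]+p_{1}·p_k·p_{4}.
k=2: 0 + 3003 + 6·11·21 = 4389; k=3: 858 + 0 + 6·13·21 = 2496.
Minimum: 2496 at k=3.

2496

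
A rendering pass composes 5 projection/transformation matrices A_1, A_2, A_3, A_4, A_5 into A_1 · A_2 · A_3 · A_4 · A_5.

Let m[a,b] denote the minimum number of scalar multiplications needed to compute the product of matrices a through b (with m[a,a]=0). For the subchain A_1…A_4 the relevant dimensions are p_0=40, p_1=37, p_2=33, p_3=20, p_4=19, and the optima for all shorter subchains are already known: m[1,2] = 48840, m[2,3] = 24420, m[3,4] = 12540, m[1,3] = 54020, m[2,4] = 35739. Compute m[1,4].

m[1,4] = min over k∈[1,3] of m[1,k]+m[k+1,4]+p_{0}·p_k·p_{4}.
k=1: 0 + 35739 + 40·37·19 = 63859; k=2: 48840 + 12540 + 40·33·19 = 86460; k=3: 54020 + 0 + 40·20·19 = 69220.
Minimum: 63859 at k=1.

63859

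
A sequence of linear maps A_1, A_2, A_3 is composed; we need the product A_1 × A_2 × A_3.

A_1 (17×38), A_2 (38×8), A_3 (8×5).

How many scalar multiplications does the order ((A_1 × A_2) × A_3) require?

5848

(A_1 × A_2): 17×38 by 38×8 → 17×8, cost 17·38·8 = 5168
((A_1 × A_2) × A_3): 17×8 by 8×5 → 17×5, cost 17·8·5 = 680; cumulative 5848
Total: 5848 scalar multiplications.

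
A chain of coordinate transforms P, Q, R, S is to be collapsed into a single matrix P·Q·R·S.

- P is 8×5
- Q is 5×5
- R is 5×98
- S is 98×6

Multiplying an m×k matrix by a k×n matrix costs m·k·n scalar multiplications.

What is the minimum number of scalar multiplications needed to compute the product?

3330

Adjacent pairs: PQ = 8·5·5 = 200; QR = 5·5·98 = 2450; RS = 5·98·6 = 2940.
Length 3: P..R: k=1: 0+2450+8·5·98=6370; k=2: 200+0+8·5·98=4120 → min 4120 | Q..S: k=2: 0+2940+5·5·6=3090; k=3: 2450+0+5·98·6=5390 → min 3090.
Length 4: P..S: k=1: 0+3090+8·5·6=3330; k=2: 200+2940+8·5·6=3380; k=3: 4120+0+8·98·6=8824 → min 3330.
Optimal order: (P·(Q·(R·S))) with cost 3330.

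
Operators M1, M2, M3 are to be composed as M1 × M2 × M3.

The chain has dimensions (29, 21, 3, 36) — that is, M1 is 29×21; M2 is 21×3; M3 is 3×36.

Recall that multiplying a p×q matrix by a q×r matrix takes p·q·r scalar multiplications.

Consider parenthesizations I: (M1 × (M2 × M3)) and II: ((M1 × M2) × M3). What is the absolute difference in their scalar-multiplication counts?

Order I = (M1 × (M2 × M3)): (M2 × M3): 21×3 by 3×36 → 21×36, cost 21·3·36 = 2268; (M1 × (M2 × M3)): 29×21 by 21×36 → 29×36, cost 29·21·36 = 21924; cumulative 24192. Total 24192.
Order II = ((M1 × M2) × M3): (M1 × M2): 29×21 by 21×3 → 29×3, cost 29·21·3 = 1827; ((M1 × M2) × M3): 29×3 by 3×36 → 29×36, cost 29·3·36 = 3132; cumulative 4959. Total 4959.
Difference: |24192 − 4959| = 19233.

19233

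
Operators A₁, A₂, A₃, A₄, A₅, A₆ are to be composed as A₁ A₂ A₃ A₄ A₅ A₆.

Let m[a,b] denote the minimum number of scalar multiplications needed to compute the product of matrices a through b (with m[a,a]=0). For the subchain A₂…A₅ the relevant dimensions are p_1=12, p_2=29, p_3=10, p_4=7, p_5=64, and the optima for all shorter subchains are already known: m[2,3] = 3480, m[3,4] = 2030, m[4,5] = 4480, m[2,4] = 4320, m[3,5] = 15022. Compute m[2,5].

m[2,5] = min over k∈[2,4] of m[2,k]+m[k+1,5]+p_{1}·p_k·p_{5}.
k=2: 0 + 15022 + 12·29·64 = 37294; k=3: 3480 + 4480 + 12·10·64 = 15640; k=4: 4320 + 0 + 12·7·64 = 9696.
Minimum: 9696 at k=4.

9696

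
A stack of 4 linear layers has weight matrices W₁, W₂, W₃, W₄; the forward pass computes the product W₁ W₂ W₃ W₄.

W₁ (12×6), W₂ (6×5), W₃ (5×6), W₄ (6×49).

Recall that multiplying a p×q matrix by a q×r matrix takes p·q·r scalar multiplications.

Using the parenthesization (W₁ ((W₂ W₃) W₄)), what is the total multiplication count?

(W₂ W₃): 6×5 by 5×6 → 6×6, cost 6·5·6 = 180
((W₂ W₃) W₄): 6×6 by 6×49 → 6×49, cost 6·6·49 = 1764; cumulative 1944
(W₁ ((W₂ W₃) W₄)): 12×6 by 6×49 → 12×49, cost 12·6·49 = 3528; cumulative 5472
Total: 5472 scalar multiplications.

5472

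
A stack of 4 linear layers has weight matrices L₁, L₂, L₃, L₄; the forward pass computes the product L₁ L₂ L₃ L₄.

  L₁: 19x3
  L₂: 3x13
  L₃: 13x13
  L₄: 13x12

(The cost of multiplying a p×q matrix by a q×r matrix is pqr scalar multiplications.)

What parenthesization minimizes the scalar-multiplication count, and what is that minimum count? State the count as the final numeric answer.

1659

Adjacent pairs: L₁L₂ = 19·3·13 = 741; L₂L₃ = 3·13·13 = 507; L₃L₄ = 13·13·12 = 2028.
Length 3: L₁..L₃: k=1: 0+507+19·3·13=1248; k=2: 741+0+19·13·13=3952 → min 1248 | L₂..L₄: k=2: 0+2028+3·13·12=2496; k=3: 507+0+3·13·12=975 → min 975.
Length 4: L₁..L₄: k=1: 0+975+19·3·12=1659; k=2: 741+2028+19·13·12=5733; k=3: 1248+0+19·13·12=4212 → min 1659.
Optimal parenthesization: (L₁ ((L₂ L₃) L₄)) with cost 1659.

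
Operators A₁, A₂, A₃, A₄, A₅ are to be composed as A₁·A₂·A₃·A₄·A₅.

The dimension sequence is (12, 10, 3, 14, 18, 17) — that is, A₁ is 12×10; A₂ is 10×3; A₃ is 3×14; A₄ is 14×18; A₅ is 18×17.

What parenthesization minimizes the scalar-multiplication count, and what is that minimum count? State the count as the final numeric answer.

2646

Adjacent pairs: A₁A₂ = 12·10·3 = 360; A₂A₃ = 10·3·14 = 420; A₃A₄ = 3·14·18 = 756; A₄A₅ = 14·18·17 = 4284.
Length 3: A₁..A₃: k=1: 0+420+12·10·14=2100; k=2: 360+0+12·3·14=864 → min 864 | A₂..A₄: k=2: 0+756+10·3·18=1296; k=3: 420+0+10·14·18=2940 → min 1296 | A₃..A₅: k=3: 0+4284+3·14·17=4998; k=4: 756+0+3·18·17=1674 → min 1674.
Length 4: A₁..A₄: k=1: 0+1296+12·10·18=3456; k=2: 360+756+12·3·18=1764; k=3: 864+0+12·14·18=3888 → min 1764 | A₂..A₅: k=2: 0+1674+10·3·17=2184; k=3: 420+4284+10·14·17=7084; k=4: 1296+0+10·18·17=4356 → min 2184.
Length 5: A₁..A₅: k=1: 0+2184+12·10·17=4224; k=2: 360+1674+12·3·17=2646; k=3: 864+4284+12·14·17=8004; k=4: 1764+0+12·18·17=5436 → min 2646.
Optimal parenthesization: ((A₁·A₂)·((A₃·A₄)·A₅)) with cost 2646.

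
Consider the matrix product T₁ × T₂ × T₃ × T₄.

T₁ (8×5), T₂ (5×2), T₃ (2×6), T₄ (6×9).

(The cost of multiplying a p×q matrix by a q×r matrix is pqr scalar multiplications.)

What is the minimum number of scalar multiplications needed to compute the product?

332

Adjacent pairs: T₁T₂ = 8·5·2 = 80; T₂T₃ = 5·2·6 = 60; T₃T₄ = 2·6·9 = 108.
Length 3: T₁..T₃: k=1: 0+60+8·5·6=300; k=2: 80+0+8·2·6=176 → min 176 | T₂..T₄: k=2: 0+108+5·2·9=198; k=3: 60+0+5·6·9=330 → min 198.
Length 4: T₁..T₄: k=1: 0+198+8·5·9=558; k=2: 80+108+8·2·9=332; k=3: 176+0+8·6·9=608 → min 332.
Optimal order: ((T₁ × T₂) × (T₃ × T₄)) with cost 332.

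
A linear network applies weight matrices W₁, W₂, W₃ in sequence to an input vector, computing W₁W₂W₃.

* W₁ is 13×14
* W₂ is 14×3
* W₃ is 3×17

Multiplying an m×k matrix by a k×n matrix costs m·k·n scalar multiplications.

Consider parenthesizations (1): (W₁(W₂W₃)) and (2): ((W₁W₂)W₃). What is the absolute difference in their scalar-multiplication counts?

Order (1) = (W₁(W₂W₃)): (W₂W₃): 14×3 by 3×17 → 14×17, cost 14·3·17 = 714; (W₁(W₂W₃)): 13×14 by 14×17 → 13×17, cost 13·14·17 = 3094; cumulative 3808. Total 3808.
Order (2) = ((W₁W₂)W₃): (W₁W₂): 13×14 by 14×3 → 13×3, cost 13·14·3 = 546; ((W₁W₂)W₃): 13×3 by 3×17 → 13×17, cost 13·3·17 = 663; cumulative 1209. Total 1209.
Difference: |3808 − 1209| = 2599.

2599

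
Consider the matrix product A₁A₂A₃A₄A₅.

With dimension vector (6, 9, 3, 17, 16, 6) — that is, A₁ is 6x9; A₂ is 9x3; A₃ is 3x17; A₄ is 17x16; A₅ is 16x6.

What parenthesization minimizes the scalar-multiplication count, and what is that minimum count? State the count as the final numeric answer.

Adjacent pairs: A₁A₂ = 6·9·3 = 162; A₂A₃ = 9·3·17 = 459; A₃A₄ = 3·17·16 = 816; A₄A₅ = 17·16·6 = 1632.
Length 3: A₁..A₃: k=1: 0+459+6·9·17=1377; k=2: 162+0+6·3·17=468 → min 468 | A₂..A₄: k=2: 0+816+9·3·16=1248; k=3: 459+0+9·17·16=2907 → min 1248 | A₃..A₅: k=3: 0+1632+3·17·6=1938; k=4: 816+0+3·16·6=1104 → min 1104.
Length 4: A₁..A₄: k=1: 0+1248+6·9·16=2112; k=2: 162+816+6·3·16=1266; k=3: 468+0+6·17·16=2100 → min 1266 | A₂..A₅: k=2: 0+1104+9·3·6=1266; k=3: 459+1632+9·17·6=3009; k=4: 1248+0+9·16·6=2112 → min 1266.
Length 5: A₁..A₅: k=1: 0+1266+6·9·6=1590; k=2: 162+1104+6·3·6=1374; k=3: 468+1632+6·17·6=2712; k=4: 1266+0+6·16·6=1842 → min 1374.
Optimal parenthesization: ((A₁A₂)((A₃A₄)A₅)) with cost 1374.

1374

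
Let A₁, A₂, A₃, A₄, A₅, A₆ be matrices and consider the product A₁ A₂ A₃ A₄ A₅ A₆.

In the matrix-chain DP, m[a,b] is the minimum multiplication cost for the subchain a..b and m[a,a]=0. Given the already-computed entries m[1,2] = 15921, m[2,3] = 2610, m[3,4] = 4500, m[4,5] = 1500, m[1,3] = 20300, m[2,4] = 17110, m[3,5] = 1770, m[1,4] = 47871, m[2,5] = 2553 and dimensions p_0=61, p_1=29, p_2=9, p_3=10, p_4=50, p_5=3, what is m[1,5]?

m[1,5] = min over k∈[1,4] of m[1,k]+m[k+1,5]+p_{0}·p_k·p_{5}.
k=1: 0 + 2553 + 61·29·3 = 7860; k=2: 15921 + 1770 + 61·9·3 = 19338; k=3: 20300 + 1500 + 61·10·3 = 23630; k=4: 47871 + 0 + 61·50·3 = 57021.
Minimum: 7860 at k=1.

7860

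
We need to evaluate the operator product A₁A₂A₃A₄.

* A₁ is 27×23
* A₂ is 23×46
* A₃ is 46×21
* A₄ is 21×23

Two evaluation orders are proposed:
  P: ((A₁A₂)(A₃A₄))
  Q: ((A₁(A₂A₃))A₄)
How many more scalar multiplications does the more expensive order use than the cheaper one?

31050

Order P = ((A₁A₂)(A₃A₄)): (A₁A₂): 27×23 by 23×46 → 27×46, cost 27·23·46 = 28566; (A₃A₄): 46×21 by 21×23 → 46×23, cost 46·21·23 = 22218; ((A₁A₂)(A₃A₄)): 27×46 by 46×23 → 27×23, cost 27·46·23 = 28566; cumulative 79350. Total 79350.
Order Q = ((A₁(A₂A₃))A₄): (A₂A₃): 23×46 by 46×21 → 23×21, cost 23·46·21 = 22218; (A₁(A₂A₃)): 27×23 by 23×21 → 27×21, cost 27·23·21 = 13041; cumulative 35259; ((A₁(A₂A₃))A₄): 27×21 by 21×23 → 27×23, cost 27·21·23 = 13041; cumulative 48300. Total 48300.
Difference: |79350 − 48300| = 31050.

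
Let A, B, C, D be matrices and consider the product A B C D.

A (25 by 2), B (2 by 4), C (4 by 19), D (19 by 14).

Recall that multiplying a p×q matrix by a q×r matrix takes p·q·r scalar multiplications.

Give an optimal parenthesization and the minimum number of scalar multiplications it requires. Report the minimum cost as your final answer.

1384

Adjacent pairs: AB = 25·2·4 = 200; BC = 2·4·19 = 152; CD = 4·19·14 = 1064.
Length 3: A..C: k=1: 0+152+25·2·19=1102; k=2: 200+0+25·4·19=2100 → min 1102 | B..D: k=2: 0+1064+2·4·14=1176; k=3: 152+0+2·19·14=684 → min 684.
Length 4: A..D: k=1: 0+684+25·2·14=1384; k=2: 200+1064+25·4·14=2664; k=3: 1102+0+25·19·14=7752 → min 1384.
Optimal parenthesization: (A ((B C) D)) with cost 1384.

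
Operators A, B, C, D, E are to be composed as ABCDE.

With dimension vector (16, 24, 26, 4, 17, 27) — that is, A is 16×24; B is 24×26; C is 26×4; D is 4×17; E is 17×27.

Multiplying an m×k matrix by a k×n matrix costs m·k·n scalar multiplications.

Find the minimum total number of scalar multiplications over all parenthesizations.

Adjacent pairs: AB = 16·24·26 = 9984; BC = 24·26·4 = 2496; CD = 26·4·17 = 1768; DE = 4·17·27 = 1836.
Length 3: A..C: k=1: 0+2496+16·24·4=4032; k=2: 9984+0+16·26·4=11648 → min 4032 | B..D: k=2: 0+1768+24·26·17=12376; k=3: 2496+0+24·4·17=4128 → min 4128 | C..E: k=3: 0+1836+26·4·27=4644; k=4: 1768+0+26·17·27=13702 → min 4644.
Length 4: A..D: k=1: 0+4128+16·24·17=10656; k=2: 9984+1768+16·26·17=18824; k=3: 4032+0+16·4·17=5120 → min 5120 | B..E: k=2: 0+4644+24·26·27=21492; k=3: 2496+1836+24·4·27=6924; k=4: 4128+0+24·17·27=15144 → min 6924.
Length 5: A..E: k=1: 0+6924+16·24·27=17292; k=2: 9984+4644+16·26·27=25860; k=3: 4032+1836+16·4·27=7596; k=4: 5120+0+16·17·27=12464 → min 7596.
Optimal order: ((A(BC))(DE)) with cost 7596.

7596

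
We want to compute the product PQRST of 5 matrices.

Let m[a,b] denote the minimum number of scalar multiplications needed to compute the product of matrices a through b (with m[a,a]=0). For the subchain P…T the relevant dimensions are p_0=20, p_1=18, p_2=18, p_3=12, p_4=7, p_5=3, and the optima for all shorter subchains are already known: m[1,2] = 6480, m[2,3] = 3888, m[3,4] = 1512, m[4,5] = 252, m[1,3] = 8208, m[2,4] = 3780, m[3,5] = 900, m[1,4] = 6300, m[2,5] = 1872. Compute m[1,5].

2952

m[1,5] = min over k∈[1,4] of m[1,k]+m[k+1,5]+p_{0}·p_k·p_{5}.
k=1: 0 + 1872 + 20·18·3 = 2952; k=2: 6480 + 900 + 20·18·3 = 8460; k=3: 8208 + 252 + 20·12·3 = 9180; k=4: 6300 + 0 + 20·7·3 = 6720.
Minimum: 2952 at k=1.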